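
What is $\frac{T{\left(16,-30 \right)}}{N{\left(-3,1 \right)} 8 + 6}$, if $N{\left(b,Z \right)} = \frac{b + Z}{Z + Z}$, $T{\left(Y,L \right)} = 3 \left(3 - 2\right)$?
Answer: $- \frac{3}{2} \approx -1.5$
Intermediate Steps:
$T{\left(Y,L \right)} = 3$ ($T{\left(Y,L \right)} = 3 \cdot 1 = 3$)
$N{\left(b,Z \right)} = \frac{Z + b}{2 Z}$
$\frac{T{\left(16,-30 \right)}}{N{\left(-3,1 \right)} 8 + 6} = \frac{3}{\frac{1 - 3}{2 \cdot 1} \cdot 8 + 6} = \frac{3}{\frac{1}{2} \cdot 1 \left(-2\right) 8 + 6} = \frac{3}{\left(-1\right) 8 + 6} = \frac{3}{-8 + 6} = \frac{3}{-2} = 3 \left(- \frac{1}{2}\right) = - \frac{3}{2}$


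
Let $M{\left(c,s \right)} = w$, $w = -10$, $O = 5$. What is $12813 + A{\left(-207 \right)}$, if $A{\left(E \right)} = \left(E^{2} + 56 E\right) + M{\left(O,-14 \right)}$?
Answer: $44060$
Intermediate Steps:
$M{\left(c,s \right)} = -10$
$A{\left(E \right)} = -10 + E^{2} + 56 E$ ($A{\left(E \right)} = \left(E^{2} + 56 E\right) - 10 = -10 + E^{2} + 56 E$)
$12813 + A{\left(-207 \right)} = 12813 + \left(-10 + \left(-207\right)^{2} + 56 \left(-207\right)\right) = 12813 - -31247 = 12813 + 31247 = 44060$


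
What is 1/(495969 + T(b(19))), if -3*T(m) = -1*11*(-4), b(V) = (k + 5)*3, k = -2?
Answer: 3/1487863 ≈ 2.0163e-6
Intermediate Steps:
b(V) = 9 (b(V) = (-2 + 5)*3 = 3*3 = 9)
T(m) = -44/3 (T(m) = -(-1*11)*(-4)/3 = -(-11)*(-4)/3 = -1/3*44 = -44/3)
1/(495969 + T(b(19))) = 1/(495969 - 44/3) = 1/(1487863/3) = 3/1487863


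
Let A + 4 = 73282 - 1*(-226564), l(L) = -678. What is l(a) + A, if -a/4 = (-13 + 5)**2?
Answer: 299164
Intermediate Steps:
a = -256 (a = -4*(-13 + 5)**2 = -4*(-8)**2 = -4*64 = -256)
A = 299842 (A = -4 + (73282 - 1*(-226564)) = -4 + (73282 + 226564) = -4 + 299846 = 299842)
l(a) + A = -678 + 299842 = 299164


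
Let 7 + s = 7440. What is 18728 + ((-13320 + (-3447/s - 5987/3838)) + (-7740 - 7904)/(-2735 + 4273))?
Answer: 118372729898287/21937919726 ≈ 5395.8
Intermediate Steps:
s = 7433 (s = -7 + 7440 = 7433)
18728 + ((-13320 + (-3447/s - 5987/3838)) + (-7740 - 7904)/(-2735 + 4273)) = 18728 + ((-13320 + (-3447/7433 - 5987/3838)) + (-7740 - 7904)/(-2735 + 4273)) = 18728 + ((-13320 + (-3447*1/7433 - 5987*1/3838)) - 15644/1538) = 18728 + ((-13320 + (-3447/7433 - 5987/3838)) - 15644*1/1538) = 18728 + ((-13320 - 57730957/28527854) - 7822/769) = 18728 + (-380048746237/28527854 - 7822/769) = 18728 - 292480630730241/21937919726 = 118372729898287/21937919726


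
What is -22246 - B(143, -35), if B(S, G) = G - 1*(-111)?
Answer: -22322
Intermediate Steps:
B(S, G) = 111 + G (B(S, G) = G + 111 = 111 + G)
-22246 - B(143, -35) = -22246 - (111 - 35) = -22246 - 1*76 = -22246 - 76 = -22322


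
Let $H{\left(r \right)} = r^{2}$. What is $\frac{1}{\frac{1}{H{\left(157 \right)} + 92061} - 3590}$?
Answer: $- \frac{116710}{418988899} \approx -0.00027855$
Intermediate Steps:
$\frac{1}{\frac{1}{H{\left(157 \right)} + 92061} - 3590} = \frac{1}{\frac{1}{157^{2} + 92061} - 3590} = \frac{1}{\frac{1}{24649 + 92061} - 3590} = \frac{1}{\frac{1}{116710} - 3590} = \frac{1}{- \frac{418988899}{116710}} = - \frac{116710}{418988899}$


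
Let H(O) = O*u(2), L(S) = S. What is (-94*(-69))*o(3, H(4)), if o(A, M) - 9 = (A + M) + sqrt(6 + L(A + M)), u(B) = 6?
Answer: 233496 + 6486*sqrt(33) ≈ 2.7076e+5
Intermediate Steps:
H(O) = 6*O (H(O) = O*6 = 6*O)
o(A, M) = 9 + A + M + sqrt(6 + A + M) (o(A, M) = 9 + ((A + M) + sqrt(6 + (A + M))) = 9 + ((A + M) + sqrt(6 + A + M)) = 9 + (A + M + sqrt(6 + A + M)) = 9 + A + M + sqrt(6 + A + M))
(-94*(-69))*o(3, H(4)) = (-94*(-69))*(9 + 3 + 6*4 + sqrt(6 + 3 + 6*4)) = 6486*(9 + 3 + 24 + sqrt(6 + 3 + 24)) = 6486*(9 + 3 + 24 + sqrt(33)) = 6486*(36 + sqrt(33)) = 233496 + 6486*sqrt(33)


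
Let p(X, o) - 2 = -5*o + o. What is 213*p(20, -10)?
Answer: 8946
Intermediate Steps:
p(X, o) = 2 - 4*o (p(X, o) = 2 + (-5*o + o) = 2 - 4*o)
213*p(20, -10) = 213*(2 - 4*(-10)) = 213*(2 + 40) = 213*42 = 8946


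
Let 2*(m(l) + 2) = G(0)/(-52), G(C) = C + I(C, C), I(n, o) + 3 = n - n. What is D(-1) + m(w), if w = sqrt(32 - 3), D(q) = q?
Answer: -309/104 ≈ -2.9712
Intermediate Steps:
I(n, o) = -3 (I(n, o) = -3 + (n - n) = -3 + 0 = -3)
G(C) = -3 + C (G(C) = C - 3 = -3 + C)
w = sqrt(29) ≈ 5.3852
m(l) = -205/104 (m(l) = -2 + ((-3 + 0)/(-52))/2 = -2 + (-3*(-1/52))/2 = -2 + (1/2)*(3/52) = -2 + 3/104 = -205/104)
D(-1) + m(w) = -1 - 205/104 = -309/104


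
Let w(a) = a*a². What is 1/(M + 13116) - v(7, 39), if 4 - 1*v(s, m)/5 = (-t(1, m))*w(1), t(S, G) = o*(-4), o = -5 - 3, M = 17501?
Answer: -5511059/30617 ≈ -180.00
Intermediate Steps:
w(a) = a³
o = -8
t(S, G) = 32 (t(S, G) = -8*(-4) = 32)
v(s, m) = 180 (v(s, m) = 20 - 5*(-1*32)*1³ = 20 - (-160) = 20 - 5*(-32) = 20 + 160 = 180)
1/(M + 13116) - v(7, 39) = 1/(17501 + 13116) - 1*180 = 1/30617 - 180 = -5511059/30617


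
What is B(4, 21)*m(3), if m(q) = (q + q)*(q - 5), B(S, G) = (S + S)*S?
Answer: -384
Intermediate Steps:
B(S, G) = 2*S² (B(S, G) = (2*S)*S = 2*S²)
m(q) = 2*q*(-5 + q) (m(q) = (2*q)*(-5 + q) = 2*q*(-5 + q))
B(4, 21)*m(3) = (2*4²)*(2*3*(-5 + 3)) = (2*16)*(2*3*(-2)) = 32*(-12) = -384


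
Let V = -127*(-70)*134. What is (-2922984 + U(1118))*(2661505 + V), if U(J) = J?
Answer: -11257263059490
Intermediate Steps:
V = 1191260 (V = 8890*134 = 1191260)
(-2922984 + U(1118))*(2661505 + V) = (-2922984 + 1118)*(2661505 + 1191260) = -2921866*3852765 = -11257263059490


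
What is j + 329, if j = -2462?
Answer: -2133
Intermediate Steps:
j + 329 = -2462 + 329 = -2133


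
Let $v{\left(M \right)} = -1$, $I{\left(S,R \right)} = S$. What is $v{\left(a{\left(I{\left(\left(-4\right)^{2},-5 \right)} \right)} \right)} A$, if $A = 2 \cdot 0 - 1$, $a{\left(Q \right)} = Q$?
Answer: $1$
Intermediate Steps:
$A = -1$ ($A = 0 - 1 = -1$)
$v{\left(a{\left(I{\left(\left(-4\right)^{2},-5 \right)} \right)} \right)} A = \left(-1\right) \left(-1\right) = 1$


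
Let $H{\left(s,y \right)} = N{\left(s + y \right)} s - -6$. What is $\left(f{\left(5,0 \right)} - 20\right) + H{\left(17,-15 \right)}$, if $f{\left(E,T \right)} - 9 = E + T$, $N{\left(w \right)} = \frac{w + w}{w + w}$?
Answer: $17$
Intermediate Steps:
$N{\left(w \right)} = 1$ ($N{\left(w \right)} = \frac{2 w}{2 w} = 2 w \frac{1}{2 w} = 1$)
$f{\left(E,T \right)} = 9 + E + T$ ($f{\left(E,T \right)} = 9 + \left(E + T\right) = 9 + E + T$)
$H{\left(s,y \right)} = 6 + s$ ($H{\left(s,y \right)} = 1 s - -6 = s + 6 = 6 + s$)
$\left(f{\left(5,0 \right)} - 20\right) + H{\left(17,-15 \right)} = \left(\left(9 + 5 + 0\right) - 20\right) + \left(6 + 17\right) = \left(14 - 20\right) + 23 = -6 + 23 = 17$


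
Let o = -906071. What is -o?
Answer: 906071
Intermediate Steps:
-o = -1*(-906071) = 906071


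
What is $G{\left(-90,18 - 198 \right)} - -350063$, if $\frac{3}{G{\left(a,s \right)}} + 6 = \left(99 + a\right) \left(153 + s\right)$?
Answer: $\frac{29055228}{83} \approx 3.5006 \cdot 10^{5}$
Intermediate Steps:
$G{\left(a,s \right)} = \frac{3}{-6 + \left(99 + a\right) \left(153 + s\right)}$
$G{\left(-90,18 - 198 \right)} - -350063 = \frac{3}{15141 + 99 \left(18 - 198\right) + 153 \left(-90\right) - 90 \left(18 - 198\right)} - -350063 = \frac{3}{15141 + 99 \left(18 - 198\right) - 13770 - 90 \left(18 - 198\right)} + 350063 = \frac{3}{15141 + 99 \left(-180\right) - 13770 - -16200} + 350063 = \frac{3}{15141 - 17820 - 13770 + 16200} + 350063 = \frac{3}{-249} + 350063 = 3 \left(- \frac{1}{249}\right) + 350063 = - \frac{1}{83} + 350063 = \frac{29055228}{83}$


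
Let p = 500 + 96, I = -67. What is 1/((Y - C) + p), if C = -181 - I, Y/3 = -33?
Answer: 1/611 ≈ 0.0016367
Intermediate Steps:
Y = -99 (Y = 3*(-33) = -99)
C = -114 (C = -181 - 1*(-67) = -181 + 67 = -114)
p = 596
1/((Y - C) + p) = 1/((-99 - 1*(-114)) + 596) = 1/((-99 + 114) + 596) = 1/(15 + 596) = 1/611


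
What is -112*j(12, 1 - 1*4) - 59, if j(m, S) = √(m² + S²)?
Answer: -59 - 336*√17 ≈ -1444.4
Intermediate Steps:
j(m, S) = √(S² + m²)
-112*j(12, 1 - 1*4) - 59 = -112*√((1 - 1*4)² + 12²) - 59 = -112*√((1 - 4)² + 144) - 59 = -112*√((-3)² + 144) - 59 = -112*√(9 + 144) - 59 = -336*√17 - 59 = -59 - 336*√17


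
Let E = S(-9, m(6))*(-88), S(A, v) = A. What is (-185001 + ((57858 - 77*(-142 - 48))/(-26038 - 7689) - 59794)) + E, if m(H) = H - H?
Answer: -8229561669/33727 ≈ -2.4401e+5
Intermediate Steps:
m(H) = 0
E = 792 (E = -9*(-88) = 792)
(-185001 + ((57858 - 77*(-142 - 48))/(-26038 - 7689) - 59794)) + E = (-185001 + ((57858 - 77*(-142 - 48))/(-26038 - 7689) - 59794)) + 792 = (-185001 + ((57858 - 77*(-190))/(-33727) - 59794)) + 792 = (-185001 + ((57858 + 14630)*(-1/33727) - 59794)) + 792 = (-185001 + (72488*(-1/33727) - 59794)) + 792 = (-185001 + (-72488/33727 - 59794)) + 792 = (-185001 - 2016744726/33727) + 792 = -8256273453/33727 + 792 = -8229561669/33727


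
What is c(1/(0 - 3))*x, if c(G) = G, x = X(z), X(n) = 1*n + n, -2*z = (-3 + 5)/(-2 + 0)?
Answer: -⅓ ≈ -0.33333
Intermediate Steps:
z = ½ (z = -(-3 + 5)/(2*(-2 + 0)) = -1/(-2) = -(-1)/2 = -½*(-1) = ½ ≈ 0.50000)
X(n) = 2*n (X(n) = n + n = 2*n)
x = 1 (x = 2*(½) = 1)
c(1/(0 - 3))*x = 1/(0 - 3) = 1/(-3) = -⅓*1 = -⅓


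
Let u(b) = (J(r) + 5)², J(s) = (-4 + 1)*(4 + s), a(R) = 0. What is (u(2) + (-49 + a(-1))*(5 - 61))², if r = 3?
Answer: 9000000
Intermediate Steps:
J(s) = -12 - 3*s (J(s) = -3*(4 + s) = -12 - 3*s)
u(b) = 256 (u(b) = ((-12 - 3*3) + 5)² = ((-12 - 9) + 5)² = (-21 + 5)² = (-16)² = 256)
(u(2) + (-49 + a(-1))*(5 - 61))² = (256 + (-49 + 0)*(5 - 61))² = (256 - 49*(-56))² = (256 + 2744)² = 3000² = 9000000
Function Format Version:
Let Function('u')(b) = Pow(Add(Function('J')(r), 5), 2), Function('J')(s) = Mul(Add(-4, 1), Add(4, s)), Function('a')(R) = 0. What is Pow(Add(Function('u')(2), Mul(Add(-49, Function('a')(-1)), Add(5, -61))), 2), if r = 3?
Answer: 9000000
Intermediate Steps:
Function('J')(s) = Add(-12, Mul(-3, s)) (Function('J')(s) = Mul(-3, Add(4, s)) = Add(-12, Mul(-3, s)))
Function('u')(b) = 256 (Function('u')(b) = Pow(Add(Add(-12, Mul(-3, 3)), 5), 2) = Pow(Add(Add(-12, -9), 5), 2) = Pow(Add(-21, 5), 2) = Pow(-16, 2) = 256)
Pow(Add(Function('u')(2), Mul(Add(-49, Function('a')(-1)), Add(5, -61))), 2) = Pow(Add(256, Mul(Add(-49, 0), Add(5, -61))), 2) = Pow(Add(256, Mul(-49, -56)), 2) = Pow(Add(256, 2744), 2) = Pow(3000, 2) = 9000000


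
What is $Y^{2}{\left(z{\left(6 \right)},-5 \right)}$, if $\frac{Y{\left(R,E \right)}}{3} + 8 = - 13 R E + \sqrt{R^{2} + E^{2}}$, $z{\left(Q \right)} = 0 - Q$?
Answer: $1426185 - 7164 \sqrt{61} \approx 1.3702 \cdot 10^{6}$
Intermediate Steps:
$z{\left(Q \right)} = - Q$
$Y{\left(R,E \right)} = -24 + 3 \sqrt{E^{2} + R^{2}} - 39 E R$ ($Y{\left(R,E \right)} = -24 + 3 \left(- 13 R E + \sqrt{R^{2} + E^{2}}\right) = -24 + 3 \left(- 13 E R + \sqrt{E^{2} + R^{2}}\right) = -24 + 3 \left(\sqrt{E^{2} + R^{2}} - 13 E R\right) = -24 - \left(- 3 \sqrt{E^{2} + R^{2}} + 39 E R\right) = -24 + 3 \sqrt{E^{2} + R^{2}} - 39 E R$)
$Y^{2}{\left(z{\left(6 \right)},-5 \right)} = \left(-24 + 3 \sqrt{\left(-5\right)^{2} + \left(\left(-1\right) 6\right)^{2}} - - 195 \left(\left(-1\right) 6\right)\right)^{2} = \left(-24 + 3 \sqrt{25 + \left(-6\right)^{2}} - \left(-195\right) \left(-6\right)\right)^{2} = \left(-24 + 3 \sqrt{25 + 36} - 1170\right)^{2} = \left(-24 + 3 \sqrt{61} - 1170\right)^{2} = \left(-1194 + 3 \sqrt{61}\right)^{2}$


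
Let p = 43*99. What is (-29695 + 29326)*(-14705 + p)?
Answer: 3855312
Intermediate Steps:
p = 4257
(-29695 + 29326)*(-14705 + p) = (-29695 + 29326)*(-14705 + 4257) = -369*(-10448) = 3855312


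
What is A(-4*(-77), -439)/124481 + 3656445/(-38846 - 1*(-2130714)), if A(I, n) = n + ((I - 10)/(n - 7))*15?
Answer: 101290755473459/58068713973284 ≈ 1.7443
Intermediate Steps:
A(I, n) = n + 15*(-10 + I)/(-7 + n) (A(I, n) = n + ((-10 + I)/(-7 + n))*15 = n + 15*(-10 + I)/(-7 + n))
A(-4*(-77), -439)/124481 + 3656445/(-38846 - 1*(-2130714)) = ((-150 + (-439)² - 7*(-439) + 15*(-4*(-77)))/(-7 - 439))/124481 + 3656445/(-38846 - 1*(-2130714)) = ((-150 + 192721 + 3073 + 15*308)/(-446))*(1/124481) + 3656445/(-38846 + 2130714) = -(-150 + 192721 + 3073 + 4620)/446*(1/124481) + 3656445/2091868 = -1/446*200264*(1/124481) + 3656445*(1/2091868) = -100132/223*1/124481 + 3656445/2091868 = -100132/27759263 + 3656445/2091868 = 101290755473459/58068713973284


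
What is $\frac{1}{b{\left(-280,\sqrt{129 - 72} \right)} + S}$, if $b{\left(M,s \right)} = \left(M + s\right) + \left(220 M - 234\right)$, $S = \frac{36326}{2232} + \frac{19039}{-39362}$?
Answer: $- \frac{29957238967975870788}{1860290847023050600504897} - \frac{482417120288016 \sqrt{57}}{1860290847023050600504897} \approx -1.6105 \cdot 10^{-5}$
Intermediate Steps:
$S = \frac{346842241}{21963996}$ ($S = 36326 \cdot \frac{1}{2232} + 19039 \left(- \frac{1}{39362}\right) = \frac{18163}{1116} - \frac{19039}{39362} = \frac{346842241}{21963996} \approx 15.791$)
$b{\left(M,s \right)} = -234 + s + 221 M$ ($b{\left(M,s \right)} = \left(M + s\right) + \left(-234 + 220 M\right) = -234 + s + 221 M$)
$\frac{1}{b{\left(-280,\sqrt{129 - 72} \right)} + S} = \frac{1}{\left(-234 + \sqrt{129 - 72} + 221 \left(-280\right)\right) + \frac{346842241}{21963996}} = \frac{1}{\left(-234 + \sqrt{57} - 61880\right) + \frac{346842241}{21963996}} = \frac{1}{\left(-62114 + \sqrt{57}\right) + \frac{346842241}{21963996}} = \frac{1}{- \frac{1363924805303}{21963996} + \sqrt{57}}$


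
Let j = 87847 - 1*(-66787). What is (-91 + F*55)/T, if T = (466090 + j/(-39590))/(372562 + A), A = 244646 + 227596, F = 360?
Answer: 329591541102620/9226174233 ≈ 35724.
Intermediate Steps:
j = 154634 (j = 87847 + 66787 = 154634)
A = 472242
T = 9226174233/16722895180 (T = (466090 + 154634/(-39590))/(372562 + 472242) = (466090 + 154634*(-1/39590))/844804 = (466090 - 77317/19795)*(1/844804) = (9226174233/19795)*(1/844804) = 9226174233/16722895180 ≈ 0.55171)
(-91 + F*55)/T = (-91 + 360*55)/(9226174233/16722895180) = (-91 + 19800)*(16722895180/9226174233) = 19709*(16722895180/9226174233) = 329591541102620/9226174233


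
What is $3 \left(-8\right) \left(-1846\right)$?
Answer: $44304$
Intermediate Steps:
$3 \left(-8\right) \left(-1846\right) = \left(-24\right) \left(-1846\right) = 44304$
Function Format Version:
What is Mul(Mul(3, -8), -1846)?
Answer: 44304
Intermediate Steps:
Mul(Mul(3, -8), -1846) = Mul(-24, -1846) = 44304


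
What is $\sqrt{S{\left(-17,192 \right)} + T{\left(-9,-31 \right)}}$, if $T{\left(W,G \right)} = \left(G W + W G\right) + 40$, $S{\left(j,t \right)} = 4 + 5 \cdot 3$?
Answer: $\sqrt{617} \approx 24.839$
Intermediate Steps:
$S{\left(j,t \right)} = 19$ ($S{\left(j,t \right)} = 4 + 15 = 19$)
$T{\left(W,G \right)} = 40 + 2 G W$ ($T{\left(W,G \right)} = \left(G W + G W\right) + 40 = 2 G W + 40 = 40 + 2 G W$)
$\sqrt{S{\left(-17,192 \right)} + T{\left(-9,-31 \right)}} = \sqrt{19 + \left(40 + 2 \left(-31\right) \left(-9\right)\right)} = \sqrt{19 + \left(40 + 558\right)} = \sqrt{19 + 598} = \sqrt{617}$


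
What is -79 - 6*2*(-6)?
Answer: -7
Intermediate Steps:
-79 - 6*2*(-6) = -79 - 12*(-6) = -79 + 72 = -7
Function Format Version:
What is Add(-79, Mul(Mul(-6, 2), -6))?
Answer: -7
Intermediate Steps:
Add(-79, Mul(Mul(-6, 2), -6)) = Add(-79, Mul(-12, -6)) = Add(-79, 72) = -7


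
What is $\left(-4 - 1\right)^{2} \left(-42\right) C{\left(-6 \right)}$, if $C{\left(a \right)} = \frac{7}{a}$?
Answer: $1225$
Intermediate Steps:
$\left(-4 - 1\right)^{2} \left(-42\right) C{\left(-6 \right)} = \left(-4 - 1\right)^{2} \left(-42\right) \frac{7}{-6} = \left(-5\right)^{2} \left(-42\right) 7 \left(- \frac{1}{6}\right) = 25 \left(-42\right) \left(- \frac{7}{6}\right) = \left(-1050\right) \left(- \frac{7}{6}\right) = 1225$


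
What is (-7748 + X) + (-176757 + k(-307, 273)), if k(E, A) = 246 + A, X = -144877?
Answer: -328863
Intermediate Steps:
(-7748 + X) + (-176757 + k(-307, 273)) = (-7748 - 144877) + (-176757 + (246 + 273)) = -152625 + (-176757 + 519) = -152625 - 176238 = -328863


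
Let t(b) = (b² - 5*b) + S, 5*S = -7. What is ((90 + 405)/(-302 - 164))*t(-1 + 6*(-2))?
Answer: -115137/466 ≈ -247.08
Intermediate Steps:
S = -7/5 (S = (⅕)*(-7) = -7/5 ≈ -1.4000)
t(b) = -7/5 + b² - 5*b (t(b) = (b² - 5*b) - 7/5 = -7/5 + b² - 5*b)
((90 + 405)/(-302 - 164))*t(-1 + 6*(-2)) = ((90 + 405)/(-302 - 164))*(-7/5 + (-1 + 6*(-2))² - 5*(-1 + 6*(-2))) = (495/(-466))*(-7/5 + (-1 - 12)² - 5*(-1 - 12)) = (495*(-1/466))*(-7/5 + (-13)² - 5*(-13)) = -495*(-7/5 + 169 + 65)/466 = -495/466*1163/5 = -115137/466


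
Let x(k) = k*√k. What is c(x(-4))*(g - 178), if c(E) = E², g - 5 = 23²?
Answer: -22784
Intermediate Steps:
g = 534 (g = 5 + 23² = 5 + 529 = 534)
x(k) = k^(3/2)
c(x(-4))*(g - 178) = ((-4)^(3/2))²*(534 - 178) = (-8*I)²*356 = -64*356 = -22784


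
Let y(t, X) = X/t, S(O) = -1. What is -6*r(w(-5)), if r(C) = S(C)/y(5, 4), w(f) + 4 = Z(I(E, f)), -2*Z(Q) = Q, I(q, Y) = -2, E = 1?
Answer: 15/2 ≈ 7.5000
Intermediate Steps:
Z(Q) = -Q/2
w(f) = -3 (w(f) = -4 - ½*(-2) = -4 + 1 = -3)
r(C) = -5/4 (r(C) = -1/(4/5) = -1/(4*(⅕)) = -1/⅘ = -1*5/4 = -5/4)
-6*r(w(-5)) = -6*(-5/4) = 15/2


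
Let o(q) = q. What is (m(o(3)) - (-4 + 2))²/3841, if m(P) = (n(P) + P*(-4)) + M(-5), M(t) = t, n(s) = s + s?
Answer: 81/3841 ≈ 0.021088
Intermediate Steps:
n(s) = 2*s
m(P) = -5 - 2*P (m(P) = (2*P + P*(-4)) - 5 = (2*P - 4*P) - 5 = -2*P - 5 = -5 - 2*P)
(m(o(3)) - (-4 + 2))²/3841 = ((-5 - 2*3) - (-4 + 2))²/3841 = ((-5 - 6) - 1*(-2))²*(1/3841) = (-11 + 2)²*(1/3841) = (-9)²*(1/3841) = 81*(1/3841) = 81/3841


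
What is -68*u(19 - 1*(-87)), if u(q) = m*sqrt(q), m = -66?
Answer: 4488*sqrt(106) ≈ 46207.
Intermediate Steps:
u(q) = -66*sqrt(q)
-68*u(19 - 1*(-87)) = -(-4488)*sqrt(19 - 1*(-87)) = -(-4488)*sqrt(19 + 87) = -(-4488)*sqrt(106) = 4488*sqrt(106)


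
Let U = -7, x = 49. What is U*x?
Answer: -343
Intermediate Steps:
U*x = -7*49 = -343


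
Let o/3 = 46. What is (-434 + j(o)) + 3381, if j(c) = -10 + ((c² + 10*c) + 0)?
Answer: 23361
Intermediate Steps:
o = 138 (o = 3*46 = 138)
j(c) = -10 + c² + 10*c (j(c) = -10 + (c² + 10*c) = -10 + c² + 10*c)
(-434 + j(o)) + 3381 = (-434 + (-10 + 138² + 10*138)) + 3381 = (-434 + (-10 + 19044 + 1380)) + 3381 = (-434 + 20414) + 3381 = 19980 + 3381 = 23361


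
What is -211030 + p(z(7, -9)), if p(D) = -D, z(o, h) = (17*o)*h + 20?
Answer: -209979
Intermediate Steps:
z(o, h) = 20 + 17*h*o (z(o, h) = 17*h*o + 20 = 20 + 17*h*o)
-211030 + p(z(7, -9)) = -211030 - (20 + 17*(-9)*7) = -211030 - (20 - 1071) = -211030 - 1*(-1051) = -211030 + 1051 = -209979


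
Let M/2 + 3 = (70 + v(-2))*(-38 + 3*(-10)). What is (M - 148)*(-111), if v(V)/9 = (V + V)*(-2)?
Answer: 2160726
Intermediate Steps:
v(V) = -36*V (v(V) = 9*((V + V)*(-2)) = 9*((2*V)*(-2)) = 9*(-4*V) = -36*V)
M = -19318 (M = -6 + 2*((70 - 36*(-2))*(-38 + 3*(-10))) = -6 + 2*((70 + 72)*(-38 - 30)) = -6 + 2*(142*(-68)) = -6 + 2*(-9656) = -6 - 19312 = -19318)
(M - 148)*(-111) = (-19318 - 148)*(-111) = -19466*(-111) = 2160726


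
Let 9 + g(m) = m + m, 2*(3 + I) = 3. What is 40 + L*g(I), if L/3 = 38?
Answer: -1328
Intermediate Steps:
I = -3/2 (I = -3 + (½)*3 = -3 + 3/2 = -3/2 ≈ -1.5000)
g(m) = -9 + 2*m (g(m) = -9 + (m + m) = -9 + 2*m)
L = 114 (L = 3*38 = 114)
40 + L*g(I) = 40 + 114*(-9 + 2*(-3/2)) = 40 + 114*(-9 - 3) = 40 + 114*(-12) = 40 - 1368 = -1328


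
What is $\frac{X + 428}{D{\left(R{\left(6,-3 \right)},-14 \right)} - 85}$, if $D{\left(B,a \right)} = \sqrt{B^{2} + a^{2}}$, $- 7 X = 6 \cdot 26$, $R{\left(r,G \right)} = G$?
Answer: $- \frac{12070}{2457} - \frac{142 \sqrt{205}}{2457} \approx -5.74$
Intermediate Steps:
$X = - \frac{156}{7}$ ($X = - \frac{6 \cdot 26}{7} = \left(- \frac{1}{7}\right) 156 = - \frac{156}{7} \approx -22.286$)
$\frac{X + 428}{D{\left(R{\left(6,-3 \right)},-14 \right)} - 85} = \frac{- \frac{156}{7} + 428}{\sqrt{\left(-3\right)^{2} + \left(-14\right)^{2}} - 85} = \frac{2840}{7 \left(\sqrt{9 + 196} - 85\right)} = \frac{2840}{7 \left(\sqrt{205} - 85\right)} = \frac{2840}{7 \left(-85 + \sqrt{205}\right)}$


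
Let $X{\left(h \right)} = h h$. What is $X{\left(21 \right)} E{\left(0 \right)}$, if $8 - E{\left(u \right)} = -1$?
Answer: $3969$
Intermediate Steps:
$E{\left(u \right)} = 9$ ($E{\left(u \right)} = 8 - -1 = 8 + 1 = 9$)
$X{\left(h \right)} = h^{2}$
$X{\left(21 \right)} E{\left(0 \right)} = 21^{2} \cdot 9 = 441 \cdot 9 = 3969$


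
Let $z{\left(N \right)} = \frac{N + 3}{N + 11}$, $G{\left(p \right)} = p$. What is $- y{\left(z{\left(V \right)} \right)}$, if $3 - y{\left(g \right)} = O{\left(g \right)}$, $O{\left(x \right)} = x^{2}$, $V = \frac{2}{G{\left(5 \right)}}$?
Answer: $- \frac{9458}{3249} \approx -2.911$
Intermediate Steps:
$V = \frac{2}{5} \approx 0.4$
$z{\left(N \right)} = \frac{3 + N}{11 + N}$
$y{\left(g \right)} = 3 - g^{2}$
$- y{\left(z{\left(V \right)} \right)} = - (3 - \left(\frac{3 + \frac{2}{5}}{11 + \frac{2}{5}}\right)^{2}) = - (3 - \left(\frac{1}{\frac{57}{5}} \cdot \frac{17}{5}\right)^{2}) = - (3 - \left(\frac{5}{57} \cdot \frac{17}{5}\right)^{2}) = - (3 - \left(\frac{17}{57}\right)^{2}) = - (3 - \frac{289}{3249}) = \left(-1\right) \frac{9458}{3249} = - \frac{9458}{3249}$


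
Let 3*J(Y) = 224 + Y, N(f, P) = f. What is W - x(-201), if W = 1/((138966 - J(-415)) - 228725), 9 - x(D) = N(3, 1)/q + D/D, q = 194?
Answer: -104203699/13050671 ≈ -7.9846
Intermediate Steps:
J(Y) = 224/3 + Y/3 (J(Y) = (224 + Y)/3 = 224/3 + Y/3)
x(D) = 1549/194 (x(D) = 9 - (3/194 + D/D) = 9 - (3*(1/194) + 1) = 9 - (3/194 + 1) = 9 - 1*197/194 = 9 - 197/194 = 1549/194)
W = -3/269086 (W = 1/((138966 - (224/3 + (1/3)*(-415))) - 228725) = 1/((138966 - (224/3 - 415/3)) - 228725) = 1/((138966 - 1*(-191/3)) - 228725) = 1/((138966 + 191/3) - 228725) = 1/(417089/3 - 228725) = 1/(-269086/3) = -3/269086 ≈ -1.1149e-5)
W - x(-201) = -3/269086 - 1*1549/194 = -3/269086 - 1549/194 = -104203699/13050671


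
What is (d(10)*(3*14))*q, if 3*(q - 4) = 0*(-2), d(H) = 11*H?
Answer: 18480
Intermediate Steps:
q = 4 (q = 4 + (0*(-2))/3 = 4 + (⅓)*0 = 4 + 0 = 4)
(d(10)*(3*14))*q = ((11*10)*(3*14))*4 = (110*42)*4 = 4620*4 = 18480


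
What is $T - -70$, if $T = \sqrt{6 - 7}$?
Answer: $70 + i \approx 70.0 + 1.0 i$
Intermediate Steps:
$T = i$ ($T = \sqrt{-1} = i \approx 1.0 i$)
$T - -70 = i - -70 = i + 70 = 70 + i$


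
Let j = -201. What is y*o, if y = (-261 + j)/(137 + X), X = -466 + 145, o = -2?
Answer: -231/46 ≈ -5.0217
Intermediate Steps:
X = -321
y = 231/92 (y = (-261 - 201)/(137 - 321) = -462/(-184) = -462*(-1/184) = 231/92 ≈ 2.5109)
y*o = (231/92)*(-2) = -231/46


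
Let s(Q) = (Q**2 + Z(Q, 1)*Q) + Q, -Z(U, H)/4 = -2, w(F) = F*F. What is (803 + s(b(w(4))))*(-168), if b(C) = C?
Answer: -202104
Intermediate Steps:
w(F) = F**2
Z(U, H) = 8 (Z(U, H) = -4*(-2) = 8)
s(Q) = Q**2 + 9*Q (s(Q) = (Q**2 + 8*Q) + Q = Q**2 + 9*Q)
(803 + s(b(w(4))))*(-168) = (803 + 4**2*(9 + 4**2))*(-168) = (803 + 16*(9 + 16))*(-168) = (803 + 16*25)*(-168) = (803 + 400)*(-168) = 1203*(-168) = -202104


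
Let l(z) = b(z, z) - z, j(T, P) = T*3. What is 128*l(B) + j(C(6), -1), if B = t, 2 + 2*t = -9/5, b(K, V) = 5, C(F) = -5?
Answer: 4341/5 ≈ 868.20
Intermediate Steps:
j(T, P) = 3*T
t = -19/10 (t = -1 + (-9/5)/2 = -1 + (-9*⅕)/2 = -1 + (½)*(-9/5) = -1 - 9/10 = -19/10 ≈ -1.9000)
B = -19/10 ≈ -1.9000
l(z) = 5 - z
128*l(B) + j(C(6), -1) = 128*(5 - 1*(-19/10)) + 3*(-5) = 128*(5 + 19/10) - 15 = 128*(69/10) - 15 = 4416/5 - 15 = 4341/5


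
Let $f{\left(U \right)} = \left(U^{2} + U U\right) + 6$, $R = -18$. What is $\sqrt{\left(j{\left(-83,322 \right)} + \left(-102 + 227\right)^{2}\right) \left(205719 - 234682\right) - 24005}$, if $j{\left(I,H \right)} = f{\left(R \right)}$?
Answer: $3 i \sqrt{52390298} \approx 21714.0 i$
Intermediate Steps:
$f{\left(U \right)} = 6 + 2 U^{2}$ ($f{\left(U \right)} = \left(U^{2} + U^{2}\right) + 6 = 2 U^{2} + 6 = 6 + 2 U^{2}$)
$j{\left(I,H \right)} = 654$ ($j{\left(I,H \right)} = 6 + 2 \left(-18\right)^{2} = 6 + 2 \cdot 324 = 6 + 648 = 654$)
$\sqrt{\left(j{\left(-83,322 \right)} + \left(-102 + 227\right)^{2}\right) \left(205719 - 234682\right) - 24005} = \sqrt{\left(654 + \left(-102 + 227\right)^{2}\right) \left(205719 - 234682\right) - 24005} = \sqrt{\left(654 + 125^{2}\right) \left(-28963\right) + \left(-153690 + 129685\right)} = \sqrt{\left(654 + 15625\right) \left(-28963\right) - 24005} = \sqrt{16279 \left(-28963\right) - 24005} = \sqrt{-471488677 - 24005} = \sqrt{-471512682} = 3 i \sqrt{52390298}$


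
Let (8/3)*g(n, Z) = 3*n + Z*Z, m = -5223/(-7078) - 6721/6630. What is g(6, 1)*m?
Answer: -4729081/2406520 ≈ -1.9651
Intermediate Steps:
m = -248899/902445 (m = -5223*(-1/7078) - 6721*1/6630 = 5223/7078 - 517/510 = -248899/902445 ≈ -0.27580)
g(n, Z) = 3*Z**2/8 + 9*n/8 (g(n, Z) = 3*(3*n + Z*Z)/8 = 3*(3*n + Z**2)/8 = 3*(Z**2 + 3*n)/8 = 3*Z**2/8 + 9*n/8)
g(6, 1)*m = ((3/8)*1**2 + (9/8)*6)*(-248899/902445) = ((3/8)*1 + 27/4)*(-248899/902445) = (3/8 + 27/4)*(-248899/902445) = (57/8)*(-248899/902445) = -4729081/2406520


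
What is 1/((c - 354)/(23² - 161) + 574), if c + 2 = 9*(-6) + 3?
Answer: 368/210825 ≈ 0.0017455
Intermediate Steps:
c = -53 (c = -2 + (9*(-6) + 3) = -2 + (-54 + 3) = -2 - 51 = -53)
1/((c - 354)/(23² - 161) + 574) = 1/((-53 - 354)/(23² - 161) + 574) = 1/(-407/(529 - 161) + 574) = 1/(-407/368 + 574) = 1/(210825/368) = 368/210825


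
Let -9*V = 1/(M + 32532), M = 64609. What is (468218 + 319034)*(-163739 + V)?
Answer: -112696644607115584/874269 ≈ -1.2890e+11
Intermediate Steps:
V = -1/874269 (V = -1/(9*(64609 + 32532)) = -⅑/97141 = -⅑*1/97141 = -1/874269 ≈ -1.1438e-6)
(468218 + 319034)*(-163739 + V) = (468218 + 319034)*(-163739 - 1/874269) = 787252*(-143151931792/874269) = -112696644607115584/874269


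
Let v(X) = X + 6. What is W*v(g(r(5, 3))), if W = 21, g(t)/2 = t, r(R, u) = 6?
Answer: 378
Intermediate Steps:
g(t) = 2*t
v(X) = 6 + X
W*v(g(r(5, 3))) = 21*(6 + 2*6) = 21*(6 + 12) = 21*18 = 378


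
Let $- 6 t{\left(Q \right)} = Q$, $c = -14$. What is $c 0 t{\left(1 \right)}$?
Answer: $0$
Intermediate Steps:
$t{\left(Q \right)} = - \frac{Q}{6}$
$c 0 t{\left(1 \right)} = \left(-14\right) 0 \left(\left(- \frac{1}{6}\right) 1\right) = 0 \left(- \frac{1}{6}\right) = 0$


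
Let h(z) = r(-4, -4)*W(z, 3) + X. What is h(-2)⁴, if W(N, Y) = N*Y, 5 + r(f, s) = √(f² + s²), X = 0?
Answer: 8357904 - 5909760*√2 ≈ 241.26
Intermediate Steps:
r(f, s) = -5 + √(f² + s²)
h(z) = 3*z*(-5 + 4*√2) (h(z) = (-5 + √((-4)² + (-4)²))*(z*3) + 0 = (-5 + √(16 + 16))*(3*z) + 0 = (-5 + √32)*(3*z) + 0 = (-5 + 4*√2)*(3*z) + 0 = 3*z*(-5 + 4*√2) + 0 = 3*z*(-5 + 4*√2))
h(-2)⁴ = (3*(-2)*(-5 + 4*√2))⁴ = (30 - 24*√2)⁴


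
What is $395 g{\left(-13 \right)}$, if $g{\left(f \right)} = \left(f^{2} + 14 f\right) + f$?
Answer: $-10270$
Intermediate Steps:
$g{\left(f \right)} = f^{2} + 15 f$
$395 g{\left(-13 \right)} = 395 \left(- 13 \left(15 - 13\right)\right) = 395 \left(\left(-13\right) 2\right) = 395 \left(-26\right) = -10270$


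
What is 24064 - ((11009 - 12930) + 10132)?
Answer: 15853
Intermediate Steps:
24064 - ((11009 - 12930) + 10132) = 24064 - (-1921 + 10132) = 24064 - 1*8211 = 24064 - 8211 = 15853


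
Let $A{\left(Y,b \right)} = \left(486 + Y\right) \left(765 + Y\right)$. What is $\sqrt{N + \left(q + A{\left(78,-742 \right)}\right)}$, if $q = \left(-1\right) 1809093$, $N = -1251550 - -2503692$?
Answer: $i \sqrt{81499} \approx 285.48 i$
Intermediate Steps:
$N = 1252142$ ($N = -1251550 + 2503692 = 1252142$)
$q = -1809093$
$\sqrt{N + \left(q + A{\left(78,-742 \right)}\right)} = \sqrt{1252142 + \left(-1809093 + \left(371790 + 78^{2} + 1251 \cdot 78\right)\right)} = \sqrt{1252142 + \left(-1809093 + \left(371790 + 6084 + 97578\right)\right)} = \sqrt{1252142 + \left(-1809093 + 475452\right)} = \sqrt{1252142 - 1333641} = \sqrt{-81499} = i \sqrt{81499}$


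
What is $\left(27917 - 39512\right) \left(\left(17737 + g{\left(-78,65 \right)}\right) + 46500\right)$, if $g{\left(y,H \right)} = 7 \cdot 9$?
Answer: $-745558500$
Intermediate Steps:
$g{\left(y,H \right)} = 63$
$\left(27917 - 39512\right) \left(\left(17737 + g{\left(-78,65 \right)}\right) + 46500\right) = \left(27917 - 39512\right) \left(\left(17737 + 63\right) + 46500\right) = - 11595 \left(17800 + 46500\right) = \left(-11595\right) 64300 = -745558500$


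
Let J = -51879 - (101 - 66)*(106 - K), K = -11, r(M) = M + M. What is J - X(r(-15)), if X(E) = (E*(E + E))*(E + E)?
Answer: 52026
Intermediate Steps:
r(M) = 2*M
X(E) = 4*E³ (X(E) = (E*(2*E))*(2*E) = (2*E²)*(2*E) = 4*E³)
J = -55974 (J = -51879 - (101 - 66)*(106 - 1*(-11)) = -51879 - 35*(106 + 11) = -51879 - 35*117 = -51879 - 1*4095 = -51879 - 4095 = -55974)
J - X(r(-15)) = -55974 - 4*(2*(-15))³ = -55974 - 4*(-30)³ = -55974 - 4*(-27000) = -55974 - 1*(-108000) = -55974 + 108000 = 52026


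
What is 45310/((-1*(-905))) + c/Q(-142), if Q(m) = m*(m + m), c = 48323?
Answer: 374198799/7299368 ≈ 51.265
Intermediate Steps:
Q(m) = 2*m² (Q(m) = m*(2*m) = 2*m²)
45310/((-1*(-905))) + c/Q(-142) = 45310/((-1*(-905))) + 48323/((2*(-142)²)) = 45310/905 + 48323/((2*20164)) = 45310*(1/905) + 48323/40328 = 9062/181 + 48323*(1/40328) = 9062/181 + 48323/40328 = 374198799/7299368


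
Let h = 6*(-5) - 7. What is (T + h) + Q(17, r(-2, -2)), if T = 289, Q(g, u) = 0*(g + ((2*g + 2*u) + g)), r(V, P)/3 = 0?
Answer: 252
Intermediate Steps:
r(V, P) = 0 (r(V, P) = 3*0 = 0)
Q(g, u) = 0 (Q(g, u) = 0*(g + (2*u + 3*g)) = 0*(2*u + 4*g) = 0)
h = -37 (h = -30 - 7 = -37)
(T + h) + Q(17, r(-2, -2)) = (289 - 37) + 0 = 252 + 0 = 252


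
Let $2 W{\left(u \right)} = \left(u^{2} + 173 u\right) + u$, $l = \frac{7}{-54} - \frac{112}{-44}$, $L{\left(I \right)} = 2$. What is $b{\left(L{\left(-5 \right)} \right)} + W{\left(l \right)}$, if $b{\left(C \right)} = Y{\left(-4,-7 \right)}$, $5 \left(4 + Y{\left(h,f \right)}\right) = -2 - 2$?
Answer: $\frac{734939297}{3528360} \approx 208.29$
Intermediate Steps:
$Y{\left(h,f \right)} = - \frac{24}{5}$ ($Y{\left(h,f \right)} = -4 + \frac{-2 - 2}{5} = -4 + \frac{1}{5} \left(-4\right) = -4 - \frac{4}{5} = - \frac{24}{5}$)
$l = \frac{1435}{594}$ ($l = 7 \left(- \frac{1}{54}\right) - - \frac{28}{11} = - \frac{7}{54} + \frac{28}{11} = \frac{1435}{594} \approx 2.4158$)
$W{\left(u \right)} = \frac{u^{2}}{2} + 87 u$ ($W{\left(u \right)} = \frac{\left(u^{2} + 173 u\right) + u}{2} = \frac{u^{2} + 174 u}{2} = \frac{u^{2}}{2} + 87 u$)
$b{\left(C \right)} = - \frac{24}{5}$
$b{\left(L{\left(-5 \right)} \right)} + W{\left(l \right)} = - \frac{24}{5} + \frac{1}{2} \cdot \frac{1435}{594} \left(174 + \frac{1435}{594}\right) = - \frac{24}{5} + \frac{1}{2} \cdot \frac{1435}{594} \cdot \frac{104791}{594} = - \frac{24}{5} + \frac{150375085}{705672} = \frac{734939297}{3528360}$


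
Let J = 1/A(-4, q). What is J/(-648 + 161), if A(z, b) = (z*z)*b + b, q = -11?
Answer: 1/91069 ≈ 1.0981e-5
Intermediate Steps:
A(z, b) = b + b*z² (A(z, b) = z²*b + b = b*z² + b = b + b*z²)
J = -1/187 (J = 1/(-11*(1 + (-4)²)) = 1/(-11*(1 + 16)) = 1/(-11*17) = 1/(-187) = -1/187 ≈ -0.0053476)
J/(-648 + 161) = -1/187/(-648 + 161) = -1/187/(-487) = -1/487*(-1/187) = 1/91069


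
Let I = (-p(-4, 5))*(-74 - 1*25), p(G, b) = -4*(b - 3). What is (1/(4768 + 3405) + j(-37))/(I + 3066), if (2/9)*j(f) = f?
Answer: -2721607/37170804 ≈ -0.073219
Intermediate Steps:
j(f) = 9*f/2
p(G, b) = 12 - 4*b (p(G, b) = -4*(-3 + b) = 12 - 4*b)
I = -792 (I = (-(12 - 4*5))*(-74 - 1*25) = (-(12 - 20))*(-74 - 25) = -1*(-8)*(-99) = 8*(-99) = -792)
(1/(4768 + 3405) + j(-37))/(I + 3066) = (1/(4768 + 3405) + (9/2)*(-37))/(-792 + 3066) = (1/8173 - 333/2)/2274 = (1/8173 - 333/2)*(1/2274) = -2721607/16346*1/2274 = -2721607/37170804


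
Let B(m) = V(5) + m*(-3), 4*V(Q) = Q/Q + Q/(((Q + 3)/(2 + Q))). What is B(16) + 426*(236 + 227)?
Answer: 6310123/32 ≈ 1.9719e+5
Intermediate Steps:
V(Q) = ¼ + Q*(2 + Q)/(4*(3 + Q)) (V(Q) = (Q/Q + Q/(((Q + 3)/(2 + Q))))/4 = (1 + Q/(((3 + Q)/(2 + Q))))/4 = (1 + Q*((2 + Q)/(3 + Q)))/4 = (1 + Q*(2 + Q)/(3 + Q))/4 = ¼ + Q*(2 + Q)/(4*(3 + Q)))
B(m) = 43/32 - 3*m (B(m) = (3 + 5² + 3*5)/(4*(3 + 5)) + m*(-3) = (¼)*(3 + 25 + 15)/8 - 3*m = (¼)*(⅛)*43 - 3*m = 43/32 - 3*m)
B(16) + 426*(236 + 227) = (43/32 - 3*16) + 426*(236 + 227) = (43/32 - 48) + 426*463 = -1493/32 + 197238 = 6310123/32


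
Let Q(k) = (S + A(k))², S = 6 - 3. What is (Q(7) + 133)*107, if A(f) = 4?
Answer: 19474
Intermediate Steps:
S = 3
Q(k) = 49 (Q(k) = (3 + 4)² = 7² = 49)
(Q(7) + 133)*107 = (49 + 133)*107 = 182*107 = 19474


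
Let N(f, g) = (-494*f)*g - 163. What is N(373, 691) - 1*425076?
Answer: -127750281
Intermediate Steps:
N(f, g) = -163 - 494*f*g (N(f, g) = -494*f*g - 163 = -163 - 494*f*g)
N(373, 691) - 1*425076 = (-163 - 494*373*691) - 1*425076 = (-163 - 127325042) - 425076 = -127325205 - 425076 = -127750281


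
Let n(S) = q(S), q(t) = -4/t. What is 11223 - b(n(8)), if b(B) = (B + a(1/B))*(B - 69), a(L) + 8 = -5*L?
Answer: 45309/4 ≈ 11327.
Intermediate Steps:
a(L) = -8 - 5*L
n(S) = -4/S
b(B) = (-69 + B)*(-8 + B - 5/B) (b(B) = (B + (-8 - 5/B))*(B - 69) = (-8 + B - 5/B)*(-69 + B) = (-69 + B)*(-8 + B - 5/B))
11223 - b(n(8)) = 11223 - (547 + (-4/8)² - (-308)/8 + 345/((-4/8))) = 11223 - (547 + (-4*⅛)² - (-308)/8 + 345/((-4*⅛))) = 11223 - (547 + (-½)² - 77*(-½) + 345/(-½)) = 11223 - (547 + ¼ + 77/2 + 345*(-2)) = 11223 - (547 + ¼ + 77/2 - 690) = 11223 - 1*(-417/4) = 11223 + 417/4 = 45309/4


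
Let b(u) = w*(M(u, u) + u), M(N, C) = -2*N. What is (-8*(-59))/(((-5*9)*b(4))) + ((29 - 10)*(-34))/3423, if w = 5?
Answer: 86188/256725 ≈ 0.33572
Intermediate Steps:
b(u) = -5*u (b(u) = 5*(-2*u + u) = 5*(-u) = -5*u)
(-8*(-59))/(((-5*9)*b(4))) + ((29 - 10)*(-34))/3423 = (-8*(-59))/(((-5*9)*(-5*4))) + ((29 - 10)*(-34))/3423 = 472/((-45*(-20))) + (19*(-34))*(1/3423) = 472/900 - 646*1/3423 = 472*(1/900) - 646/3423 = 118/225 - 646/3423 = 86188/256725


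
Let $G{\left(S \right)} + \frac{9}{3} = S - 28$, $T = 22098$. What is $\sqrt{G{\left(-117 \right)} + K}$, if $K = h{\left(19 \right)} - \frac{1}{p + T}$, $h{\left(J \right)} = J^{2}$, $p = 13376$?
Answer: $\frac{\sqrt{268040160514}}{35474} \approx 14.595$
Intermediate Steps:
$G{\left(S \right)} = -31 + S$ ($G{\left(S \right)} = -3 + \left(S - 28\right) = -3 + \left(-28 + S\right) = -31 + S$)
$K = \frac{12806113}{35474}$ ($K = 19^{2} - \frac{1}{13376 + 22098} = 361 - \frac{1}{35474} = \frac{12806113}{35474} \approx 361.0$)
$\sqrt{G{\left(-117 \right)} + K} = \sqrt{\left(-31 - 117\right) + \frac{12806113}{35474}} = \sqrt{-148 + \frac{12806113}{35474}} = \sqrt{\frac{7555961}{35474}} = \frac{\sqrt{268040160514}}{35474}$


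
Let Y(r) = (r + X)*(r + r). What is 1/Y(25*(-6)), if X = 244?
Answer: -1/28200 ≈ -3.5461e-5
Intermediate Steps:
Y(r) = 2*r*(244 + r) (Y(r) = (r + 244)*(r + r) = (244 + r)*(2*r) = 2*r*(244 + r))
1/Y(25*(-6)) = 1/(2*(25*(-6))*(244 + 25*(-6))) = 1/(2*(-150)*(244 - 150)) = 1/(2*(-150)*94) = 1/(-28200) = -1/28200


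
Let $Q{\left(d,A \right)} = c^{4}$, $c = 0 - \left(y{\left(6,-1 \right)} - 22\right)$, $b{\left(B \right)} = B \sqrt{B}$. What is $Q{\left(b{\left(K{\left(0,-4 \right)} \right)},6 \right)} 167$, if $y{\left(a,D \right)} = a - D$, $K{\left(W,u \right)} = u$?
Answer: $8454375$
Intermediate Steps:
$b{\left(B \right)} = B^{\frac{3}{2}}$
$c = 15$ ($c = 0 - \left(\left(6 - -1\right) - 22\right) = 0 - \left(\left(6 + 1\right) - 22\right) = 0 - \left(7 - 22\right) = 0 - -15 = 0 + 15 = 15$)
$Q{\left(d,A \right)} = 50625$ ($Q{\left(d,A \right)} = 15^{4} = 50625$)
$Q{\left(b{\left(K{\left(0,-4 \right)} \right)},6 \right)} 167 = 50625 \cdot 167 = 8454375$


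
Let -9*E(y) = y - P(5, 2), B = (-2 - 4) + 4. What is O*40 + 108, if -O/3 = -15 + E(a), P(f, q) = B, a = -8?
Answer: 1828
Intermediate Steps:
B = -2 (B = -6 + 4 = -2)
P(f, q) = -2
E(y) = -2/9 - y/9 (E(y) = -(y - 1*(-2))/9 = -(y + 2)/9 = -(2 + y)/9 = -2/9 - y/9)
O = 43 (O = -3*(-15 + (-2/9 - ⅑*(-8))) = -3*(-15 + (-2/9 + 8/9)) = -3*(-15 + ⅔) = -3*(-43/3) = 43)
O*40 + 108 = 43*40 + 108 = 1720 + 108 = 1828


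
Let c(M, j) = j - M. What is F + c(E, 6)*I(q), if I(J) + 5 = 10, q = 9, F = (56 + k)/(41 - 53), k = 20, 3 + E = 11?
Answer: -49/3 ≈ -16.333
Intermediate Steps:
E = 8 (E = -3 + 11 = 8)
F = -19/3 (F = (56 + 20)/(41 - 53) = 76/(-12) = 76*(-1/12) = -19/3 ≈ -6.3333)
I(J) = 5 (I(J) = -5 + 10 = 5)
F + c(E, 6)*I(q) = -19/3 + (6 - 1*8)*5 = -19/3 + (6 - 8)*5 = -19/3 - 2*5 = -19/3 - 10 = -49/3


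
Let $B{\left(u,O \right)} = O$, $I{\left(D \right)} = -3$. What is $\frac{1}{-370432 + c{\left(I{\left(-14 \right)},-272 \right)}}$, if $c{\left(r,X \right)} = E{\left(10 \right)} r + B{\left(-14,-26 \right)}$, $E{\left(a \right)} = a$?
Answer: $- \frac{1}{370488} \approx -2.6991 \cdot 10^{-6}$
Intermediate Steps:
$c{\left(r,X \right)} = -26 + 10 r$ ($c{\left(r,X \right)} = 10 r - 26 = -26 + 10 r$)
$\frac{1}{-370432 + c{\left(I{\left(-14 \right)},-272 \right)}} = \frac{1}{-370432 + \left(-26 + 10 \left(-3\right)\right)} = \frac{1}{-370432 - 56} = \frac{1}{-370488} = - \frac{1}{370488}$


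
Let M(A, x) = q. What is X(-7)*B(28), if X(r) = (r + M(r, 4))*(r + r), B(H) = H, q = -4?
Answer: 4312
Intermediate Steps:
M(A, x) = -4
X(r) = 2*r*(-4 + r) (X(r) = (r - 4)*(r + r) = (-4 + r)*(2*r) = 2*r*(-4 + r))
X(-7)*B(28) = (2*(-7)*(-4 - 7))*28 = (2*(-7)*(-11))*28 = 154*28 = 4312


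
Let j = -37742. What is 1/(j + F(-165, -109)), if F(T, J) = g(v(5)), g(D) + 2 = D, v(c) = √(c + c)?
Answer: -18872/712304763 - √10/1424609526 ≈ -2.6497e-5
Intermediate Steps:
v(c) = √2*√c (v(c) = √(2*c) = √2*√c)
g(D) = -2 + D
F(T, J) = -2 + √10 (F(T, J) = -2 + √2*√5 = -2 + √10)
1/(j + F(-165, -109)) = 1/(-37742 + (-2 + √10)) = 1/(-37744 + √10)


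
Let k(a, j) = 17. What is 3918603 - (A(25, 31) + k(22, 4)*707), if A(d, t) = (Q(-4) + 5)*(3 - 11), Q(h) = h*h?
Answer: 3906752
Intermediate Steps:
Q(h) = h²
A(d, t) = -168 (A(d, t) = ((-4)² + 5)*(3 - 11) = (16 + 5)*(-8) = 21*(-8) = -168)
3918603 - (A(25, 31) + k(22, 4)*707) = 3918603 - (-168 + 17*707) = 3918603 - (-168 + 12019) = 3918603 - 1*11851 = 3918603 - 11851 = 3906752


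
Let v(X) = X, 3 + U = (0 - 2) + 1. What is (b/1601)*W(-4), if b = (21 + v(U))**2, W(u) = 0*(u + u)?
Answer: 0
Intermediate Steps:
W(u) = 0 (W(u) = 0*(2*u) = 0)
U = -4 (U = -3 + ((0 - 2) + 1) = -3 + (-2 + 1) = -3 - 1 = -4)
b = 289 (b = (21 - 4)**2 = 17**2 = 289)
(b/1601)*W(-4) = (289/1601)*0 = 0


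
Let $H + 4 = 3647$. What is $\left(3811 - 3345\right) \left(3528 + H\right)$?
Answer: $3341686$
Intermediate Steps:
$H = 3643$ ($H = -4 + 3647 = 3643$)
$\left(3811 - 3345\right) \left(3528 + H\right) = \left(3811 - 3345\right) \left(3528 + 3643\right) = 466 \cdot 7171 = 3341686$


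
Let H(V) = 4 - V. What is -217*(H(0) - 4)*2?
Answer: 0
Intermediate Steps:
-217*(H(0) - 4)*2 = -217*((4 - 1*0) - 4)*2 = -217*((4 + 0) - 4)*2 = -217*(4 - 4)*2 = -0*2 = -217*0 = 0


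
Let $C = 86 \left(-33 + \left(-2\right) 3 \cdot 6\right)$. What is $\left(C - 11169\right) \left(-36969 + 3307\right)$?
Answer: $575721186$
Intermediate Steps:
$C = -5934$ ($C = 86 \left(-33 - 36\right) = 86 \left(-69\right) = -5934$)
$\left(C - 11169\right) \left(-36969 + 3307\right) = \left(-5934 - 11169\right) \left(-36969 + 3307\right) = \left(-17103\right) \left(-33662\right) = 575721186$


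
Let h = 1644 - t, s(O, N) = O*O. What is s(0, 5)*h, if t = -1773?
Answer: 0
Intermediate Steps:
s(O, N) = O²
h = 3417 (h = 1644 - 1*(-1773) = 1644 + 1773 = 3417)
s(0, 5)*h = 0²*3417 = 0*3417 = 0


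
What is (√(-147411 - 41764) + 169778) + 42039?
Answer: 211817 + 5*I*√7567 ≈ 2.1182e+5 + 434.94*I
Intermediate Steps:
(√(-147411 - 41764) + 169778) + 42039 = (√(-189175) + 169778) + 42039 = (5*I*√7567 + 169778) + 42039 = (169778 + 5*I*√7567) + 42039 = 211817 + 5*I*√7567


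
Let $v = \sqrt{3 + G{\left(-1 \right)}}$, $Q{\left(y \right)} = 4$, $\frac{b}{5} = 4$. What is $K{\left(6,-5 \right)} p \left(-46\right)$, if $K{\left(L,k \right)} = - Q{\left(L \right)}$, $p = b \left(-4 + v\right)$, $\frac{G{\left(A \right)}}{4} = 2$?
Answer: $-14720 + 3680 \sqrt{11} \approx -2514.8$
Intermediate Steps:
$b = 20$ ($b = 5 \cdot 4 = 20$)
$G{\left(A \right)} = 8$ ($G{\left(A \right)} = 4 \cdot 2 = 8$)
$v = \sqrt{11}$ ($v = \sqrt{3 + 8} = \sqrt{11} \approx 3.3166$)
$p = -80 + 20 \sqrt{11}$ ($p = 20 \left(-4 + \sqrt{11}\right) = -80 + 20 \sqrt{11} \approx -13.668$)
$K{\left(L,k \right)} = -4$ ($K{\left(L,k \right)} = \left(-1\right) 4 = -4$)
$K{\left(6,-5 \right)} p \left(-46\right) = - 4 \left(-80 + 20 \sqrt{11}\right) \left(-46\right) = \left(320 - 80 \sqrt{11}\right) \left(-46\right) = -14720 + 3680 \sqrt{11}$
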